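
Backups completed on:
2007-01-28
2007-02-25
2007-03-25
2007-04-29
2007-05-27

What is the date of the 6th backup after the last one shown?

Every date is a Sunday; gaps 28, 28, 35, 28 days.
Each is the last Sunday of its month (at least one falls on the 29th or later, ruling out '4th Sunday').
June 2007 ends with Sunday 2007-06-24.
Last Sunday of July 2007: 2007-07-29.
Last Sunday of August 2007: 2007-08-26.
September 2007 ends with Sunday 2007-09-30.
October 2007 ends with Sunday 2007-10-28.
November 2007 ends with Sunday 2007-11-25.

2007-11-25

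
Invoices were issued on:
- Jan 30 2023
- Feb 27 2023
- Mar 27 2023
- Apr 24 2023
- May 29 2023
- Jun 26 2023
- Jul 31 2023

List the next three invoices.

Every date is a Monday; gaps 28, 28, 28, 35, 28, 35 days.
Each is the last Monday of its month (at least one falls on the 29th or later, ruling out '4th Monday').
Last Monday of August 2023: Aug 28 2023.
September 2023 ends with Monday Sep 25 2023.
October 2023 ends with Monday Oct 30 2023.

Aug 28 2023, Sep 25 2023, Oct 30 2023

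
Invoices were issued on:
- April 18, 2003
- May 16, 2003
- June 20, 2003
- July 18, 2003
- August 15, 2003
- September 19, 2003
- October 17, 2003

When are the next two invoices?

November 21, 2003; December 19, 2003

Gaps: 28, 35, 28, 28, 35, 28 days — a mix of 28 and 35. Every date is a Friday.
Each is the 3rd Friday of its month.
3rd Friday of November 2003: November 21, 2003.
3rd Friday of December 2003: December 19, 2003.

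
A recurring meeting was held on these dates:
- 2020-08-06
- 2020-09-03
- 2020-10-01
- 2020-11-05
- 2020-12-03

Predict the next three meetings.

2021-01-07, 2021-02-04, 2021-03-04

Gaps: 28, 28, 35, 28 days — a mix of 28 and 35. Every date is a Thursday.
Each is the 1st Thursday of its month.
1st Thursday of January 2021: 2021-01-07.
February 2021 — 1st Thursday is 2021-02-04.
1st Thursday of March 2021: 2021-03-04.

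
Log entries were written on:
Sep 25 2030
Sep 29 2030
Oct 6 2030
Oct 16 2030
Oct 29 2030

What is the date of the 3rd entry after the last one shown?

Dec 25 2030

Gaps: 4, 7, 10, 13 days — each gap is 3 larger than the previous one.
Next gap: 16 days. Oct 29 2030 + 16 days = Nov 14 2030.
Next gap: 19 days. Nov 14 2030 + 19 days = Dec 3 2030.
Next gap: 22 days. Dec 3 2030 + 22 days = Dec 25 2030.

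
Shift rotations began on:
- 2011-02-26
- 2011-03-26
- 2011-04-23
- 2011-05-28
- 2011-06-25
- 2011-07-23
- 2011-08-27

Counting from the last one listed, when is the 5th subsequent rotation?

2012-01-28

All dates are Saturdays, 28, 28, 35, 28, 28, 35 days apart.
Specifically, the 4th Saturday of each month.
4th Saturday of September 2011: 2011-09-24.
4th Saturday of October 2011: 2011-10-22.
November 2011 — 4th Saturday is 2011-11-26.
4th Saturday of December 2011: 2011-12-24.
January 2012 — 4th Saturday is 2012-01-28.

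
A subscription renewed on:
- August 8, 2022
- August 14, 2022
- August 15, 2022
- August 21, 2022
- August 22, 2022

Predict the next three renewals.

August 28, 2022; August 29, 2022; September 4, 2022

The gap pattern 6, 1, 6, 1 repeats every 2 events.
These are the Mondays and Sundays of each week.
The following Sunday is August 28, 2022.
Next Monday: August 29, 2022.
The following Sunday is September 4, 2022.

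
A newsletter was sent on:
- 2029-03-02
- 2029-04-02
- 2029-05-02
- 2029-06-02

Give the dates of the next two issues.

Gaps: 31, 30, 31 days — not constant. Every event is on the 2nd of the month.
Pattern: the 2nd of each month.
Next: July 2029 → 2029-07-02.
August 2029: 2029-08-02.

2029-07-02, 2029-08-02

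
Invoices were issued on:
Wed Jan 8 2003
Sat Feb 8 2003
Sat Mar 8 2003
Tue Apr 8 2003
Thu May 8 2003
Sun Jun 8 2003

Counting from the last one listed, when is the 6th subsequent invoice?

The day-of-month is always 8 (31, 28, 31, 30, 31 days between events).
So this recurs on the 8th of each month.
July 2003: Tue Jul 8 2003.
August 2003: Fri Aug 8 2003.
September 2003: Mon Sep 8 2003.
Next: October 2003 → Wed Oct 8 2003.
November 2003: Sat Nov 8 2003.
Next: December 2003 → Mon Dec 8 2003.

Mon Dec 8 2003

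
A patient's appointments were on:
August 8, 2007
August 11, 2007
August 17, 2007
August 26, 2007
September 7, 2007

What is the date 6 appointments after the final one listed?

The spacing grows by 3 each time: 3, 6, 9, 12 days.
Next gap: 15 days. September 7, 2007 + 15 days = September 22, 2007.
Next gap: 18 days. September 22, 2007 + 18 days = October 10, 2007.
Next gap: 21 days. October 10, 2007 + 21 days = October 31, 2007.
Next gap: 24 days. October 31, 2007 + 24 days = November 24, 2007.
Next gap: 27 days. November 24, 2007 + 27 days = December 21, 2007.
Next gap: 30 days. December 21, 2007 + 30 days = January 20, 2008.

January 20, 2008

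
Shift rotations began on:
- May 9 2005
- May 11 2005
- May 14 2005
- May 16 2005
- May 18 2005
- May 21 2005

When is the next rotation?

May 23 2005

The gap pattern 2, 3, 2, 2, 3 repeats every 3 events.
These are the Mondays, Wednesdays and Saturdays of each week.
The following Monday is May 23 2005.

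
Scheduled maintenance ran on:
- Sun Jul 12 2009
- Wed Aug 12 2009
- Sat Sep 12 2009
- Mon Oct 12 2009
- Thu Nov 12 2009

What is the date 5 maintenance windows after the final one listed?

Mon Apr 12 2010

Each date is the 12th; the gaps (31, 31, 30, 31) track the month lengths.
The rule is the 12th of each month.
Next: December 2009 → Sat Dec 12 2009.
January 2010: Tue Jan 12 2010.
February 2010: Fri Feb 12 2010.
March 2010: Fri Mar 12 2010.
Next: April 2010 → Mon Apr 12 2010.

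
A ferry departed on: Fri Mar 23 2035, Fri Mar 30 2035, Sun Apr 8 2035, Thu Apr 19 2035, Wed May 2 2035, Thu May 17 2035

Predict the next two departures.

Intervals are 7, 9, 11, 13, 15 days — an arithmetic progression with common difference 2.
Next gap: 17 days. Thu May 17 2035 + 17 days = Sun Jun 3 2035.
Next gap: 19 days. Sun Jun 3 2035 + 19 days = Fri Jun 22 2035.

Sun Jun 3 2035, Fri Jun 22 2035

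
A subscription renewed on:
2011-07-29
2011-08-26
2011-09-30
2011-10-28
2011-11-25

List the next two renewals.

2011-12-30, 2012-01-27

Every date is a Friday; gaps 28, 35, 28, 28 days.
Each is the last Friday of its month (at least one falls on the 29th or later, ruling out '4th Friday').
Last Friday of December 2011: 2011-12-30.
Last Friday of January 2012: 2012-01-27.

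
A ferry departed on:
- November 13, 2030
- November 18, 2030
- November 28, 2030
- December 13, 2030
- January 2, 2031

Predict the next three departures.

The spacing grows by 5 each time: 5, 10, 15, 20 days.
Next gap: 25 days. January 2, 2031 + 25 days = January 27, 2031.
Next gap: 30 days. January 27, 2031 + 30 days = February 26, 2031.
Next gap: 35 days. February 26, 2031 + 35 days = April 2, 2031.

January 27, 2031; February 26, 2031; April 2, 2031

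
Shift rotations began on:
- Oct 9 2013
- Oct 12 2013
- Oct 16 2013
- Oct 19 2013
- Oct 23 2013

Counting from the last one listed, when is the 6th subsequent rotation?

The gap pattern 3, 4, 3, 4 repeats every 2 events.
These are the Wednesdays and Saturdays of each week.
The following Saturday is Oct 26 2013.
Next Wednesday: Oct 30 2013.
Next Saturday: Nov 2 2013.
Next Wednesday: Nov 6 2013.
The following Saturday is Nov 9 2013.
The following Wednesday is Nov 13 2013.

Nov 13 2013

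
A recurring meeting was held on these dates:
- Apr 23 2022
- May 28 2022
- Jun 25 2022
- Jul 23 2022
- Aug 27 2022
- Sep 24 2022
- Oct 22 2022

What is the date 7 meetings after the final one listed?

May 27 2023

Gaps: 35, 28, 28, 35, 28, 28 days — a mix of 28 and 35. Every date is a Saturday.
Each is the 4th Saturday of its month.
4th Saturday of November 2022: Nov 26 2022.
December 2022 — 4th Saturday is Dec 24 2022.
January 2023 — 4th Saturday is Jan 28 2023.
4th Saturday of February 2023: Feb 25 2023.
4th Saturday of March 2023: Mar 25 2023.
April 2023 — 4th Saturday is Apr 22 2023.
May 2023 — 4th Saturday is May 27 2023.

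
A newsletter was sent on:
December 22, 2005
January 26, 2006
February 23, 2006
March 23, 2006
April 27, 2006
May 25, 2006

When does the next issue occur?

June 22, 2006

All dates are Thursdays, 35, 28, 28, 35, 28 days apart.
Specifically, the 4th Thursday of each month.
June 2006 — 4th Thursday is June 22, 2006.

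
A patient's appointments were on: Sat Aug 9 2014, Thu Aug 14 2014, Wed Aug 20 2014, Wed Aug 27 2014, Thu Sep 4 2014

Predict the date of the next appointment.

The spacing grows by 1 each time: 5, 6, 7, 8 days.
Next gap: 9 days. Thu Sep 4 2014 + 9 days = Sat Sep 13 2014.

Sat Sep 13 2014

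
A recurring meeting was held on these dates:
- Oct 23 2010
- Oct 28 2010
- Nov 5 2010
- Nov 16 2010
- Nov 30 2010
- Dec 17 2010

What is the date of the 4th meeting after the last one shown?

Mar 25 2011

Intervals are 5, 8, 11, 14, 17 days — an arithmetic progression with common difference 3.
Next gap: 20 days. Dec 17 2010 + 20 days = Jan 6 2011.
Next gap: 23 days. Jan 6 2011 + 23 days = Jan 29 2011.
Next gap: 26 days. Jan 29 2011 + 26 days = Feb 24 2011.
Next gap: 29 days. Feb 24 2011 + 29 days = Mar 25 2011.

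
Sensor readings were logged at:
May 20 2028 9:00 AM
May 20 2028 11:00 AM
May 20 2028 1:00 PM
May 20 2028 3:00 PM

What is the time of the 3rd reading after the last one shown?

Gaps: 2, 2, 2 hours — each event is 2 hours after the previous one.
May 20 2028 3:00 PM + 2 h = May 20 2028 5:00 PM.
May 20 2028 5:00 PM + 2 h = May 20 2028 7:00 PM.
May 20 2028 7:00 PM + 2 h = May 20 2028 9:00 PM.

May 20 2028 9:00 PM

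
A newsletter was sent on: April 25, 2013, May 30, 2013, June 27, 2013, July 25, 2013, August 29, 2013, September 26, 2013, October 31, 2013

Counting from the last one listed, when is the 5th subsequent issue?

All Thursdays; the gaps (35, 28, 28, 35, 28, 35) vary with month length.
This is the last Thursday of each month.
Last Thursday of November 2013: November 28, 2013.
Last Thursday of December 2013: December 26, 2013.
Last Thursday of January 2014: January 30, 2014.
Last Thursday of February 2014: February 27, 2014.
Last Thursday of March 2014: March 27, 2014.

March 27, 2014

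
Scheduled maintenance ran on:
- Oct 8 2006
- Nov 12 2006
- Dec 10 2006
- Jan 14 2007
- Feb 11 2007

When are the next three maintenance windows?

Mar 11 2007, Apr 8 2007, May 13 2007

Gaps: 35, 28, 35, 28 days — a mix of 28 and 35. Every date is a Sunday.
Each is the 2nd Sunday of its month.
March 2007 — 2nd Sunday is Mar 11 2007.
2nd Sunday of April 2007: Apr 8 2007.
2nd Sunday of May 2007: May 13 2007.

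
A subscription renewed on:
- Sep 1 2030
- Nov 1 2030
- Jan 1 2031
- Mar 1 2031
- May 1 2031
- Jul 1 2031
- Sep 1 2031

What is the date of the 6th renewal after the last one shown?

Sep 1 2032

Each date is the 1st; the gaps (61, 61, 59, 61, 61, 62) track the month lengths.
The rule is the 1st of every 2 months.
Next: November 2031 → Nov 1 2031.
Next: January 2032 → Jan 1 2032.
Next: March 2032 → Mar 1 2032.
Next: May 2032 → May 1 2032.
Next: July 2032 → Jul 1 2032.
September 2032: Sep 1 2032.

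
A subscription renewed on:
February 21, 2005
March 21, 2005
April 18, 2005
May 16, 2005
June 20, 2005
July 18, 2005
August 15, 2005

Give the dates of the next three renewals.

September 19, 2005; October 17, 2005; November 21, 2005

All dates are Mondays, 28, 28, 28, 35, 28, 28 days apart.
Specifically, the 3rd Monday of each month.
3rd Monday of September 2005: September 19, 2005.
October 2005 — 3rd Monday is October 17, 2005.
November 2005 — 3rd Monday is November 21, 2005.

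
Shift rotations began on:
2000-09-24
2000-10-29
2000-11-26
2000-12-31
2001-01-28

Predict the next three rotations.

2001-02-25, 2001-03-25, 2001-04-29

Every date is a Sunday; gaps 35, 28, 35, 28 days.
Each is the last Sunday of its month (at least one falls on the 29th or later, ruling out '4th Sunday').
Last Sunday of February 2001: 2001-02-25.
March 2001 ends with Sunday 2001-03-25.
Last Sunday of April 2001: 2001-04-29.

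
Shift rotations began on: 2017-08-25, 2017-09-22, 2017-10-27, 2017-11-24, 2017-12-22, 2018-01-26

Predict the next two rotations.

2018-02-23, 2018-03-23

These are Fridays at 28- or 35-day spacing (28, 35, 28, 28, 35).
The pattern: 4th Friday of the month.
4th Friday of February 2018: 2018-02-23.
March 2018 — 4th Friday is 2018-03-23.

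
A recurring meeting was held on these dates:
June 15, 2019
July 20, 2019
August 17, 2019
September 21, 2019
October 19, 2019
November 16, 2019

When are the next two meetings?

Gaps: 35, 28, 35, 28, 28 days — a mix of 28 and 35. Every date is a Saturday.
Each is the 3rd Saturday of its month.
3rd Saturday of December 2019: December 21, 2019.
January 2020 — 3rd Saturday is January 18, 2020.

December 21, 2019; January 18, 2020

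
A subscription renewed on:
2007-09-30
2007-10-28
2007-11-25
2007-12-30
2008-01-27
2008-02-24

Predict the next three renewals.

These are Sundays with 28, 28, 35, 28, 28-day gaps.
Each is the final Sunday of its month — 2007-09-30 is past the 28th, so '4th Sunday' doesn't fit.
March 2008 ends with Sunday 2008-03-30.
Last Sunday of April 2008: 2008-04-27.
Last Sunday of May 2008: 2008-05-25.

2008-03-30, 2008-04-27, 2008-05-25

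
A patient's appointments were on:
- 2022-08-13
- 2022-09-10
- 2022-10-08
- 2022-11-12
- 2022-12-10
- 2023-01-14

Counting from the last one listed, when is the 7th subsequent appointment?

Gaps: 28, 28, 35, 28, 35 days — a mix of 28 and 35. Every date is a Saturday.
Each is the 2nd Saturday of its month.
2nd Saturday of February 2023: 2023-02-11.
2nd Saturday of March 2023: 2023-03-11.
2nd Saturday of April 2023: 2023-04-08.
2nd Saturday of May 2023: 2023-05-13.
2nd Saturday of June 2023: 2023-06-10.
2nd Saturday of July 2023: 2023-07-08.
August 2023 — 2nd Saturday is 2023-08-12.

2023-08-12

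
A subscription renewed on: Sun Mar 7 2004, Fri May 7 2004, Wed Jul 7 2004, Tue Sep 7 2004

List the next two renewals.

Sun Nov 7 2004, Fri Jan 7 2005

Each date is the 7th; the gaps (61, 61, 62) track the month lengths.
The rule is the 7th of every 2 months.
November 2004: Sun Nov 7 2004.
Next: January 2005 → Fri Jan 7 2005.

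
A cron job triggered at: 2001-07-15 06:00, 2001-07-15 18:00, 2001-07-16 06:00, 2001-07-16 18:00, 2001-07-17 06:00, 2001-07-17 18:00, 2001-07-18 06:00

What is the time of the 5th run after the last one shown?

2001-07-20 18:00

The interval is a steady 12 hours (12, 12, 12, 12, 12, 12).
2001-07-18 06:00 + 12 h = 2001-07-18 18:00.
2001-07-18 18:00 + 12 h = 2001-07-19 06:00.
2001-07-19 06:00 + 12 h = 2001-07-19 18:00.
2001-07-19 18:00 + 12 h = 2001-07-20 06:00.
2001-07-20 06:00 + 12 h = 2001-07-20 18:00.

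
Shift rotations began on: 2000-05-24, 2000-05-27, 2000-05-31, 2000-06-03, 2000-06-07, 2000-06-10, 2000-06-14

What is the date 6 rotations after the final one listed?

The gap pattern 3, 4, 3, 4, 3, 4 repeats every 2 events.
These are the Wednesdays and Saturdays of each week.
The following Saturday is 2000-06-17.
Next Wednesday: 2000-06-21.
The following Saturday is 2000-06-24.
The following Wednesday is 2000-06-28.
The following Saturday is 2000-07-01.
Next Wednesday: 2000-07-05.

2000-07-05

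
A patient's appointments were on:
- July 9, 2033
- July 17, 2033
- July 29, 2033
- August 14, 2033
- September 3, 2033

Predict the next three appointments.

The spacing grows by 4 each time: 8, 12, 16, 20 days.
Next gap: 24 days. September 3, 2033 + 24 days = September 27, 2033.
Next gap: 28 days. September 27, 2033 + 28 days = October 25, 2033.
Next gap: 32 days. October 25, 2033 + 32 days = November 26, 2033.

September 27, 2033; October 25, 2033; November 26, 2033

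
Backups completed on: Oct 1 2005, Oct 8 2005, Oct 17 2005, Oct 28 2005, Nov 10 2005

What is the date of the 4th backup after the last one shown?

Jan 21 2006

Intervals are 7, 9, 11, 13 days — an arithmetic progression with common difference 2.
Next gap: 15 days. Nov 10 2005 + 15 days = Nov 25 2005.
Next gap: 17 days. Nov 25 2005 + 17 days = Dec 12 2005.
Next gap: 19 days. Dec 12 2005 + 19 days = Dec 31 2005.
Next gap: 21 days. Dec 31 2005 + 21 days = Jan 21 2006.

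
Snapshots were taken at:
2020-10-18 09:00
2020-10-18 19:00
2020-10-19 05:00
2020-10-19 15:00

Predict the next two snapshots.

2020-10-20 01:00, 2020-10-20 11:00

The interval is a steady 10 hours (10, 10, 10).
2020-10-19 15:00 + 10 h = 2020-10-20 01:00.
2020-10-20 01:00 + 10 h = 2020-10-20 11:00.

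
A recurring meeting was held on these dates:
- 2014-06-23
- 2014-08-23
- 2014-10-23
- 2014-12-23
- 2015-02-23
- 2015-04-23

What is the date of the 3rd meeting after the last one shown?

2015-10-23

Gaps: 61, 61, 61, 62, 59 days — not constant. Every event is on the 23rd of the month.
Pattern: the 23rd of every 2 months.
Next: June 2015 → 2015-06-23.
August 2015: 2015-08-23.
October 2015: 2015-10-23.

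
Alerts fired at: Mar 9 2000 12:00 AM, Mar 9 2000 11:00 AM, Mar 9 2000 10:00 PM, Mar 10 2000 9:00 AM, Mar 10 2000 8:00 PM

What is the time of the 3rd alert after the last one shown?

Spacing: 11, 11, 11, 11 h — constant 11 h.
Mar 10 2000 8:00 PM + 11 h = Mar 11 2000 7:00 AM.
Mar 11 2000 7:00 AM + 11 h = Mar 11 2000 6:00 PM.
Mar 11 2000 6:00 PM + 11 h = Mar 12 2000 5:00 AM.

Mar 12 2000 5:00 AM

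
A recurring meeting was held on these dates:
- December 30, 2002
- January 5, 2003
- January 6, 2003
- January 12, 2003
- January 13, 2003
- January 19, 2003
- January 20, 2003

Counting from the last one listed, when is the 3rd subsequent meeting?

February 2, 2003

Gaps: 6, 1, 6, 1, 6, 1 days — not constant, but cyclic with period 2.
The events fall on every Monday and Sunday.
The following Sunday is January 26, 2003.
Next Monday: January 27, 2003.
Next Sunday: February 2, 2003.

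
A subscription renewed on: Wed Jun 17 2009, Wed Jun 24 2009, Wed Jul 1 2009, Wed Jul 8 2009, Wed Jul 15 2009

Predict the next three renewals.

Wed Jul 22 2009, Wed Jul 29 2009, Wed Aug 5 2009

The spacing is 7, 7, 7, 7 days — always 7 days.
Wed Jul 15 2009 + 7 days = Wed Jul 22 2009.
Wed Jul 22 2009 + 7 days = Wed Jul 29 2009.
Wed Jul 29 2009 + 7 days = Wed Aug 5 2009.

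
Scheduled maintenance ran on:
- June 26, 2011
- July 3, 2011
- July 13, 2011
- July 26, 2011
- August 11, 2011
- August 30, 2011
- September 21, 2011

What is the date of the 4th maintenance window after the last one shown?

Intervals are 7, 10, 13, 16, 19, 22 days — an arithmetic progression with common difference 3.
Next gap: 25 days. September 21, 2011 + 25 days = October 16, 2011.
Next gap: 28 days. October 16, 2011 + 28 days = November 13, 2011.
Next gap: 31 days. November 13, 2011 + 31 days = December 14, 2011.
Next gap: 34 days. December 14, 2011 + 34 days = January 17, 2012.

January 17, 2012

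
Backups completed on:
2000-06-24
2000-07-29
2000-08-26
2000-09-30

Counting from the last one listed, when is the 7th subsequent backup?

2001-04-28

All Saturdays; the gaps (35, 28, 35) vary with month length.
This is the last Saturday of each month.
October 2000 ends with Saturday 2000-10-28.
November 2000 ends with Saturday 2000-11-25.
Last Saturday of December 2000: 2000-12-30.
January 2001 ends with Saturday 2001-01-27.
February 2001 ends with Saturday 2001-02-24.
Last Saturday of March 2001: 2001-03-31.
April 2001 ends with Saturday 2001-04-28.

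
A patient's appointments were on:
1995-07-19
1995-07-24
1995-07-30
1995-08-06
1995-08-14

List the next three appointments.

1995-08-23, 1995-09-02, 1995-09-13

Gaps: 5, 6, 7, 8 days — each gap is 1 larger than the previous one.
Next gap: 9 days. 1995-08-14 + 9 days = 1995-08-23.
Next gap: 10 days. 1995-08-23 + 10 days = 1995-09-02.
Next gap: 11 days. 1995-09-02 + 11 days = 1995-09-13.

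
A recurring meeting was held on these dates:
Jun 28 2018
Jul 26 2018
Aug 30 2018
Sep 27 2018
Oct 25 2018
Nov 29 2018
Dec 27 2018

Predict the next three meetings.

Every date is a Thursday; gaps 28, 35, 28, 28, 35, 28 days.
Each is the last Thursday of its month (at least one falls on the 29th or later, ruling out '4th Thursday').
Last Thursday of January 2019: Jan 31 2019.
Last Thursday of February 2019: Feb 28 2019.
Last Thursday of March 2019: Mar 28 2019.

Jan 31 2019, Feb 28 2019, Mar 28 2019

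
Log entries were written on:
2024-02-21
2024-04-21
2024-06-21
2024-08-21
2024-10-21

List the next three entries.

2024-12-21, 2025-02-21, 2025-04-21

The day-of-month is always 21 (60, 61, 61, 61 days between events).
So this recurs on the 21st of every 2 months.
Next: December 2024 → 2024-12-21.
Next: February 2025 → 2025-02-21.
Next: April 2025 → 2025-04-21.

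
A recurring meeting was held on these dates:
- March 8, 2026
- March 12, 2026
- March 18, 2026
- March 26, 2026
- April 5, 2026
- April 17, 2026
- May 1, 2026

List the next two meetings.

Intervals are 4, 6, 8, 10, 12, 14 days — an arithmetic progression with common difference 2.
Next gap: 16 days. May 1, 2026 + 16 days = May 17, 2026.
Next gap: 18 days. May 17, 2026 + 18 days = June 4, 2026.

May 17, 2026; June 4, 2026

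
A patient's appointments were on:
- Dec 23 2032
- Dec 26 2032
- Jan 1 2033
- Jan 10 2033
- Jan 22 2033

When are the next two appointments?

Gaps: 3, 6, 9, 12 days — each gap is 3 larger than the previous one.
Next gap: 15 days. Jan 22 2033 + 15 days = Feb 6 2033.
Next gap: 18 days. Feb 6 2033 + 18 days = Feb 24 2033.

Feb 6 2033, Feb 24 2033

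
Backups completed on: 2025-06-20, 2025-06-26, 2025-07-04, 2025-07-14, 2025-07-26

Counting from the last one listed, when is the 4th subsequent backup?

2025-10-02

The spacing grows by 2 each time: 6, 8, 10, 12 days.
Next gap: 14 days. 2025-07-26 + 14 days = 2025-08-09.
Next gap: 16 days. 2025-08-09 + 16 days = 2025-08-25.
Next gap: 18 days. 2025-08-25 + 18 days = 2025-09-12.
Next gap: 20 days. 2025-09-12 + 20 days = 2025-10-02.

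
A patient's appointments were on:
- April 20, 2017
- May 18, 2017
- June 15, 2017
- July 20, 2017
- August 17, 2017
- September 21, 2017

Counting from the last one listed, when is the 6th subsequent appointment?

March 15, 2018

These are Thursdays at 28- or 35-day spacing (28, 28, 35, 28, 35).
The pattern: 3rd Thursday of the month.
3rd Thursday of October 2017: October 19, 2017.
3rd Thursday of November 2017: November 16, 2017.
3rd Thursday of December 2017: December 21, 2017.
3rd Thursday of January 2018: January 18, 2018.
February 2018 — 3rd Thursday is February 15, 2018.
3rd Thursday of March 2018: March 15, 2018.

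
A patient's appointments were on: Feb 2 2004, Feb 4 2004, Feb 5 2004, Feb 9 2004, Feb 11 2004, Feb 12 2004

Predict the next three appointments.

Feb 16 2004, Feb 18 2004, Feb 19 2004

Every event lands on a Monday or Wednesday or Thursday (gaps cycle 2, 1, 4, 2, 1).
So the schedule is: every Monday, Wednesday and Thursday.
Next Monday: Feb 16 2004.
Next Wednesday: Feb 18 2004.
Next Thursday: Feb 19 2004.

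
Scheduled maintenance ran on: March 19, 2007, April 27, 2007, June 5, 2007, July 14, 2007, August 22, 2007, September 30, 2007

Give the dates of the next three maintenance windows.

Every event comes 39 days after the last (39, 39, 39, 39, 39).
September 30, 2007 + 39 days = November 8, 2007.
November 8, 2007 + 39 days = December 17, 2007.
December 17, 2007 + 39 days = January 25, 2008.

November 8, 2007; December 17, 2007; January 25, 2008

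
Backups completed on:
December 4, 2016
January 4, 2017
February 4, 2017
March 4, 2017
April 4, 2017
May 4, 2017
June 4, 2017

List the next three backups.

Gaps: 31, 31, 28, 31, 30, 31 days — not constant. Every event is on the 4th of the month.
Pattern: the 4th of each month.
Next: July 2017 → July 4, 2017.
Next: August 2017 → August 4, 2017.
September 2017: September 4, 2017.

July 4, 2017; August 4, 2017; September 4, 2017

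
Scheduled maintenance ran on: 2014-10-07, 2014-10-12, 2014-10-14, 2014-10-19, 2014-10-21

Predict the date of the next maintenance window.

2014-10-26

Every event lands on a Tuesday or Sunday (gaps cycle 5, 2, 5, 2).
So the schedule is: every Tuesday and Sunday.
Next Sunday: 2014-10-26.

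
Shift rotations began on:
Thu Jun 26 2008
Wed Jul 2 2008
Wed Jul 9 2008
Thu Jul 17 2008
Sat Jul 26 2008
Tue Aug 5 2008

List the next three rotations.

Gaps: 6, 7, 8, 9, 10 days — each gap is 1 larger than the previous one.
Next gap: 11 days. Tue Aug 5 2008 + 11 days = Sat Aug 16 2008.
Next gap: 12 days. Sat Aug 16 2008 + 12 days = Thu Aug 28 2008.
Next gap: 13 days. Thu Aug 28 2008 + 13 days = Wed Sep 10 2008.

Sat Aug 16 2008, Thu Aug 28 2008, Wed Sep 10 2008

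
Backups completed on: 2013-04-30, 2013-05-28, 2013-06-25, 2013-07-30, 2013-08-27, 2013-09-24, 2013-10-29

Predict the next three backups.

Every date is a Tuesday; gaps 28, 28, 35, 28, 28, 35 days.
Each is the last Tuesday of its month (at least one falls on the 29th or later, ruling out '4th Tuesday').
November 2013 ends with Tuesday 2013-11-26.
Last Tuesday of December 2013: 2013-12-31.
January 2014 ends with Tuesday 2014-01-28.

2013-11-26, 2013-12-31, 2014-01-28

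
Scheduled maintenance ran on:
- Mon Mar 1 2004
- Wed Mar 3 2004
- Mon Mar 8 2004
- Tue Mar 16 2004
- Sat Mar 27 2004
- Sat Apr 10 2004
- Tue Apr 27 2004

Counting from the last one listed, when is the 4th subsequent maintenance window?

Tue Aug 3 2004

Gaps: 2, 5, 8, 11, 14, 17 days — each gap is 3 larger than the previous one.
Next gap: 20 days. Tue Apr 27 2004 + 20 days = Mon May 17 2004.
Next gap: 23 days. Mon May 17 2004 + 23 days = Wed Jun 9 2004.
Next gap: 26 days. Wed Jun 9 2004 + 26 days = Mon Jul 5 2004.
Next gap: 29 days. Mon Jul 5 2004 + 29 days = Tue Aug 3 2004.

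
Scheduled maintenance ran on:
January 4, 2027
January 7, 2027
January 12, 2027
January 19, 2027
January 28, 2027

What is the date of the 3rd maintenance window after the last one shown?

March 8, 2027

Gaps: 3, 5, 7, 9 days — each gap is 2 larger than the previous one.
Next gap: 11 days. January 28, 2027 + 11 days = February 8, 2027.
Next gap: 13 days. February 8, 2027 + 13 days = February 21, 2027.
Next gap: 15 days. February 21, 2027 + 15 days = March 8, 2027.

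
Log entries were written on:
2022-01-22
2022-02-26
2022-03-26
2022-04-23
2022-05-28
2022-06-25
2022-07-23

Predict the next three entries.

2022-08-27, 2022-09-24, 2022-10-22

All dates are Saturdays, 35, 28, 28, 35, 28, 28 days apart.
Specifically, the 4th Saturday of each month.
4th Saturday of August 2022: 2022-08-27.
September 2022 — 4th Saturday is 2022-09-24.
October 2022 — 4th Saturday is 2022-10-22.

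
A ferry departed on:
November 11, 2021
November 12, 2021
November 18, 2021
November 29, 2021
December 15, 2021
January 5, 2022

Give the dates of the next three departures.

January 31, 2022; March 3, 2022; April 8, 2022

Gaps: 1, 6, 11, 16, 21 days — each gap is 5 larger than the previous one.
Next gap: 26 days. January 5, 2022 + 26 days = January 31, 2022.
Next gap: 31 days. January 31, 2022 + 31 days = March 3, 2022.
Next gap: 36 days. March 3, 2022 + 36 days = April 8, 2022.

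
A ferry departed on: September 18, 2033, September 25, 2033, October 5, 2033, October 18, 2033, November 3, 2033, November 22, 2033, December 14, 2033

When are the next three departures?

January 8, 2034; February 5, 2034; March 8, 2034

Intervals are 7, 10, 13, 16, 19, 22 days — an arithmetic progression with common difference 3.
Next gap: 25 days. December 14, 2033 + 25 days = January 8, 2034.
Next gap: 28 days. January 8, 2034 + 28 days = February 5, 2034.
Next gap: 31 days. February 5, 2034 + 31 days = March 8, 2034.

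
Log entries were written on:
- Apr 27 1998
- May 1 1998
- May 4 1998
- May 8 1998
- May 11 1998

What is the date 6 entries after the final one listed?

Every event lands on a Monday or Friday (gaps cycle 4, 3, 4, 3).
So the schedule is: every Monday and Friday.
The following Friday is May 15 1998.
The following Monday is May 18 1998.
Next Friday: May 22 1998.
The following Monday is May 25 1998.
Next Friday: May 29 1998.
The following Monday is Jun 1 1998.

Jun 1 1998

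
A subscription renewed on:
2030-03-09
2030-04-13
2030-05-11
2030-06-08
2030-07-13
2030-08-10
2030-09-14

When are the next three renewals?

2030-10-12, 2030-11-09, 2030-12-14

These are Saturdays at 28- or 35-day spacing (35, 28, 28, 35, 28, 35).
The pattern: 2nd Saturday of the month.
2nd Saturday of October 2030: 2030-10-12.
2nd Saturday of November 2030: 2030-11-09.
December 2030 — 2nd Saturday is 2030-12-14.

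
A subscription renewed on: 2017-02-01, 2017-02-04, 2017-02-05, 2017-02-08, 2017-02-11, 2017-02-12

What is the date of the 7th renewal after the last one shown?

Every event lands on a Wednesday or Saturday or Sunday (gaps cycle 3, 1, 3, 3, 1).
So the schedule is: every Wednesday, Saturday and Sunday.
Next Wednesday: 2017-02-15.
The following Saturday is 2017-02-18.
The following Sunday is 2017-02-19.
The following Wednesday is 2017-02-22.
The following Saturday is 2017-02-25.
Next Sunday: 2017-02-26.
The following Wednesday is 2017-03-01.

2017-03-01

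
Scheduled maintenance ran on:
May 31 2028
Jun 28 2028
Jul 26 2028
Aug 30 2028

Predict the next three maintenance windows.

Sep 27 2028, Oct 25 2028, Nov 29 2028

All Wednesdays; the gaps (28, 28, 35) vary with month length.
This is the last Wednesday of each month.
September 2028 ends with Wednesday Sep 27 2028.
Last Wednesday of October 2028: Oct 25 2028.
Last Wednesday of November 2028: Nov 29 2028.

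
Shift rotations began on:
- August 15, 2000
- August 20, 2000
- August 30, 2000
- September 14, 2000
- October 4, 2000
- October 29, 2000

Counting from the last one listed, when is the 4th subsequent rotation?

Intervals are 5, 10, 15, 20, 25 days — an arithmetic progression with common difference 5.
Next gap: 30 days. October 29, 2000 + 30 days = November 28, 2000.
Next gap: 35 days. November 28, 2000 + 35 days = January 2, 2001.
Next gap: 40 days. January 2, 2001 + 40 days = February 11, 2001.
Next gap: 45 days. February 11, 2001 + 45 days = March 28, 2001.

March 28, 2001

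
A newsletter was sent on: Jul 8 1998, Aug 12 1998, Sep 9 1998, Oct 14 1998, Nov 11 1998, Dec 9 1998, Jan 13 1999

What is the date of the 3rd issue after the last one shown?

Apr 14 1999

Gaps: 35, 28, 35, 28, 28, 35 days — a mix of 28 and 35. Every date is a Wednesday.
Each is the 2nd Wednesday of its month.
2nd Wednesday of February 1999: Feb 10 1999.
March 1999 — 2nd Wednesday is Mar 10 1999.
2nd Wednesday of April 1999: Apr 14 1999.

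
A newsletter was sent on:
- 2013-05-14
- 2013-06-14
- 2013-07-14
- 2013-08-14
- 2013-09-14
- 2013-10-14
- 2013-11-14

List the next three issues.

Gaps: 31, 30, 31, 31, 30, 31 days — not constant. Every event is on the 14th of the month.
Pattern: the 14th of each month.
Next: December 2013 → 2013-12-14.
Next: January 2014 → 2014-01-14.
Next: February 2014 → 2014-02-14.

2013-12-14, 2014-01-14, 2014-02-14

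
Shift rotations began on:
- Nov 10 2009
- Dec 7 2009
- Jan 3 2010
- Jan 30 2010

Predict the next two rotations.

The spacing is 27, 27, 27 days — always 27 days.
Jan 30 2010 + 27 days = Feb 26 2010.
Feb 26 2010 + 27 days = Mar 25 2010.

Feb 26 2010, Mar 25 2010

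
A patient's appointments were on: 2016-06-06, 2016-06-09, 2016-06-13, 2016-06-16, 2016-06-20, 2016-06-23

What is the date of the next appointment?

2016-06-27

The gap pattern 3, 4, 3, 4, 3 repeats every 2 events.
These are the Mondays and Thursdays of each week.
Next Monday: 2016-06-27.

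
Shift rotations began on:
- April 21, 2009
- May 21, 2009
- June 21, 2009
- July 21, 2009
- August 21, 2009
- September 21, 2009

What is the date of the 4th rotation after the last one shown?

January 21, 2010

The day-of-month is always 21 (30, 31, 30, 31, 31 days between events).
So this recurs on the 21st of each month.
Next: October 2009 → October 21, 2009.
November 2009: November 21, 2009.
Next: December 2009 → December 21, 2009.
January 2010: January 21, 2010.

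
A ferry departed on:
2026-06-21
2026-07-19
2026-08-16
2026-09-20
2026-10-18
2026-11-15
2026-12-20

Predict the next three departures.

These are Sundays at 28- or 35-day spacing (28, 28, 35, 28, 28, 35).
The pattern: 3rd Sunday of the month.
January 2027 — 3rd Sunday is 2027-01-17.
February 2027 — 3rd Sunday is 2027-02-21.
March 2027 — 3rd Sunday is 2027-03-21.

2027-01-17, 2027-02-21, 2027-03-21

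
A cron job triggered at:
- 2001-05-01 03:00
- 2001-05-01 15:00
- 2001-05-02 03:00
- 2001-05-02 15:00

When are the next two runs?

Gaps: 12, 12, 12 hours — each event is 12 hours after the previous one.
2001-05-02 15:00 + 12 h = 2001-05-03 03:00.
2001-05-03 03:00 + 12 h = 2001-05-03 15:00.

2001-05-03 03:00, 2001-05-03 15:00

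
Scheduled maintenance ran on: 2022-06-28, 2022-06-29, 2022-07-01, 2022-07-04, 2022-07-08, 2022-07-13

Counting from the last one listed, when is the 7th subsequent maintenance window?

2022-09-14

The spacing grows by 1 each time: 1, 2, 3, 4, 5 days.
Next gap: 6 days. 2022-07-13 + 6 days = 2022-07-19.
Next gap: 7 days. 2022-07-19 + 7 days = 2022-07-26.
Next gap: 8 days. 2022-07-26 + 8 days = 2022-08-03.
Next gap: 9 days. 2022-08-03 + 9 days = 2022-08-12.
Next gap: 10 days. 2022-08-12 + 10 days = 2022-08-22.
Next gap: 11 days. 2022-08-22 + 11 days = 2022-09-02.
Next gap: 12 days. 2022-09-02 + 12 days = 2022-09-14.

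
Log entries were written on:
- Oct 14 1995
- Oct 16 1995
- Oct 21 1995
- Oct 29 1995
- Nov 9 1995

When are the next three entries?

Nov 23 1995, Dec 10 1995, Dec 30 1995

The spacing grows by 3 each time: 2, 5, 8, 11 days.
Next gap: 14 days. Nov 9 1995 + 14 days = Nov 23 1995.
Next gap: 17 days. Nov 23 1995 + 17 days = Dec 10 1995.
Next gap: 20 days. Dec 10 1995 + 20 days = Dec 30 1995.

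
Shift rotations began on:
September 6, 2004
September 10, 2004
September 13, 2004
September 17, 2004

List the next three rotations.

September 20, 2004; September 24, 2004; September 27, 2004

The gap pattern 4, 3, 4 repeats every 2 events.
These are the Mondays and Fridays of each week.
Next Monday: September 20, 2004.
Next Friday: September 24, 2004.
The following Monday is September 27, 2004.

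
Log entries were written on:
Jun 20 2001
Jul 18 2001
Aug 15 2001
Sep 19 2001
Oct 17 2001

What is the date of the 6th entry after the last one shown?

Apr 17 2002

These are Wednesdays at 28- or 35-day spacing (28, 28, 35, 28).
The pattern: 3rd Wednesday of the month.
November 2001 — 3rd Wednesday is Nov 21 2001.
3rd Wednesday of December 2001: Dec 19 2001.
January 2002 — 3rd Wednesday is Jan 16 2002.
February 2002 — 3rd Wednesday is Feb 20 2002.
3rd Wednesday of March 2002: Mar 20 2002.
3rd Wednesday of April 2002: Apr 17 2002.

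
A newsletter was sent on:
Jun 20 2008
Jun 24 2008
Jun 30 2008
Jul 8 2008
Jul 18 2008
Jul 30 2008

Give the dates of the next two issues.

Aug 13 2008, Aug 29 2008

Gaps: 4, 6, 8, 10, 12 days — each gap is 2 larger than the previous one.
Next gap: 14 days. Jul 30 2008 + 14 days = Aug 13 2008.
Next gap: 16 days. Aug 13 2008 + 16 days = Aug 29 2008.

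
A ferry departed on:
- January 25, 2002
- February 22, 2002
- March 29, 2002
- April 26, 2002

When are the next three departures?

May 31, 2002; June 28, 2002; July 26, 2002

Every date is a Friday; gaps 28, 35, 28 days.
Each is the last Friday of its month (at least one falls on the 29th or later, ruling out '4th Friday').
Last Friday of May 2002: May 31, 2002.
Last Friday of June 2002: June 28, 2002.
July 2002 ends with Friday July 26, 2002.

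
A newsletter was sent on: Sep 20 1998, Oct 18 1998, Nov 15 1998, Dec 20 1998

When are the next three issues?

Gaps: 28, 28, 35 days — a mix of 28 and 35. Every date is a Sunday.
Each is the 3rd Sunday of its month.
3rd Sunday of January 1999: Jan 17 1999.
3rd Sunday of February 1999: Feb 21 1999.
March 1999 — 3rd Sunday is Mar 21 1999.

Jan 17 1999, Feb 21 1999, Mar 21 1999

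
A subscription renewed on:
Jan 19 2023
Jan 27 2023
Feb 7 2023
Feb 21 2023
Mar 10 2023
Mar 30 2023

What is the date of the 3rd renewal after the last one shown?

The spacing grows by 3 each time: 8, 11, 14, 17, 20 days.
Next gap: 23 days. Mar 30 2023 + 23 days = Apr 22 2023.
Next gap: 26 days. Apr 22 2023 + 26 days = May 18 2023.
Next gap: 29 days. May 18 2023 + 29 days = Jun 16 2023.

Jun 16 2023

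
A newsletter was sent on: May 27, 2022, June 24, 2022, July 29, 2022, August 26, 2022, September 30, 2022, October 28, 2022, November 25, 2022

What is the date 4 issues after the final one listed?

March 31, 2023

All Fridays; the gaps (28, 35, 28, 35, 28, 28) vary with month length.
This is the last Friday of each month.
Last Friday of December 2022: December 30, 2022.
Last Friday of January 2023: January 27, 2023.
February 2023 ends with Friday February 24, 2023.
March 2023 ends with Friday March 31, 2023.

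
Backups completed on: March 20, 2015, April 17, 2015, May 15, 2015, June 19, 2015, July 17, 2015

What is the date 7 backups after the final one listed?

Gaps: 28, 28, 35, 28 days — a mix of 28 and 35. Every date is a Friday.
Each is the 3rd Friday of its month.
3rd Friday of August 2015: August 21, 2015.
September 2015 — 3rd Friday is September 18, 2015.
3rd Friday of October 2015: October 16, 2015.
November 2015 — 3rd Friday is November 20, 2015.
December 2015 — 3rd Friday is December 18, 2015.
3rd Friday of January 2016: January 15, 2016.
February 2016 — 3rd Friday is February 19, 2016.

February 19, 2016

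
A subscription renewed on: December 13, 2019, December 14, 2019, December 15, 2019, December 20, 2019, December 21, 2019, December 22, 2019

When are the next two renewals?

December 27, 2019; December 28, 2019

The gap pattern 1, 1, 5, 1, 1 repeats every 3 events.
These are the Fridays, Saturdays and Sundays of each week.
The following Friday is December 27, 2019.
Next Saturday: December 28, 2019.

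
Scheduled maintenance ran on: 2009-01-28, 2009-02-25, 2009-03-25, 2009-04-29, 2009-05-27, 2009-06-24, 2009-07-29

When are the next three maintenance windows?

These are Wednesdays with 28, 28, 35, 28, 28, 35-day gaps.
Each is the final Wednesday of its month — 2009-04-29 is past the 28th, so '4th Wednesday' doesn't fit.
August 2009 ends with Wednesday 2009-08-26.
September 2009 ends with Wednesday 2009-09-30.
October 2009 ends with Wednesday 2009-10-28.

2009-08-26, 2009-09-30, 2009-10-28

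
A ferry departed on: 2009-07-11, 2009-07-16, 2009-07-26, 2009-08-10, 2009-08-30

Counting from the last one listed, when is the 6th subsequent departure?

2010-04-12

Gaps: 5, 10, 15, 20 days — each gap is 5 larger than the previous one.
Next gap: 25 days. 2009-08-30 + 25 days = 2009-09-24.
Next gap: 30 days. 2009-09-24 + 30 days = 2009-10-24.
Next gap: 35 days. 2009-10-24 + 35 days = 2009-11-28.
Next gap: 40 days. 2009-11-28 + 40 days = 2010-01-07.
Next gap: 45 days. 2010-01-07 + 45 days = 2010-02-21.
Next gap: 50 days. 2010-02-21 + 50 days = 2010-04-12.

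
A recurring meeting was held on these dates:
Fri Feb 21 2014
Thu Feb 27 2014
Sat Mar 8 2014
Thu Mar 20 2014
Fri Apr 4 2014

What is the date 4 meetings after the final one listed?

Thu Jul 3 2014

Intervals are 6, 9, 12, 15 days — an arithmetic progression with common difference 3.
Next gap: 18 days. Fri Apr 4 2014 + 18 days = Tue Apr 22 2014.
Next gap: 21 days. Tue Apr 22 2014 + 21 days = Tue May 13 2014.
Next gap: 24 days. Tue May 13 2014 + 24 days = Fri Jun 6 2014.
Next gap: 27 days. Fri Jun 6 2014 + 27 days = Thu Jul 3 2014.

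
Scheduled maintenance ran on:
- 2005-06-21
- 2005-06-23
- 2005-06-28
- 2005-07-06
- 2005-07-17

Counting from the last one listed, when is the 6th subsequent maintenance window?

2005-11-23

The spacing grows by 3 each time: 2, 5, 8, 11 days.
Next gap: 14 days. 2005-07-17 + 14 days = 2005-07-31.
Next gap: 17 days. 2005-07-31 + 17 days = 2005-08-17.
Next gap: 20 days. 2005-08-17 + 20 days = 2005-09-06.
Next gap: 23 days. 2005-09-06 + 23 days = 2005-09-29.
Next gap: 26 days. 2005-09-29 + 26 days = 2005-10-25.
Next gap: 29 days. 2005-10-25 + 29 days = 2005-11-23.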